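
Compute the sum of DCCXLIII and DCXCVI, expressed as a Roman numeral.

DCCXLIII = 743
DCXCVI = 696
743 + 696 = 1439

MCDXXXIX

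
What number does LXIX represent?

LXIX: L=50, X=10, IX=9
50 + 10 + 9 = 69

69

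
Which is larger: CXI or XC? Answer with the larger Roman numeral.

CXI = 111
XC = 90
111 is larger

CXI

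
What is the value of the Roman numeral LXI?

LXI: L=50, X=10, I=1
50 + 10 + 1 = 61

61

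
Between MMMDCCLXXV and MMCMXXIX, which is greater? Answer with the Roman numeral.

MMMDCCLXXV = 3775
MMCMXXIX = 2929
3775 is larger

MMMDCCLXXV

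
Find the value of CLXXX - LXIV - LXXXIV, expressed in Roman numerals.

CLXXX = 180, LXIV = 64, LXXXIV = 84
180 - 64 = 116
116 - 84 = 32

XXXII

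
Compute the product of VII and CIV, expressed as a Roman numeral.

VII = 7
CIV = 104
7 × 104 = 728

DCCXXVIII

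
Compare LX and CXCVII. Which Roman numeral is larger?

LX = 60
CXCVII = 197
197 is larger

CXCVII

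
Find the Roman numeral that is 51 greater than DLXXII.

DLXXII = 572
572 + 51 = 623

DCXXIII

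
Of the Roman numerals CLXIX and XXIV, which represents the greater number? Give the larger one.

CLXIX = 169
XXIV = 24
169 is larger

CLXIX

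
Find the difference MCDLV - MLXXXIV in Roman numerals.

MCDLV = 1455
MLXXXIV = 1084
1455 - 1084 = 371

CCCLXXI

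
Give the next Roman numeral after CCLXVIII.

CCLXVIII = 268, so the next integer is 268 + 1 = 269

CCLXIX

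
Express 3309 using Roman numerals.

Convert 3309 to Roman numerals:
  3309 contains 3×1000 (MMM)
  309 contains 3×100 (CCC)
  9 contains 1×9 (IX)

MMMCCCIX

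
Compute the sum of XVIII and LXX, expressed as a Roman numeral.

XVIII = 18
LXX = 70
18 + 70 = 88

LXXXVIII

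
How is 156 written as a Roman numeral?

Convert 156 to Roman numerals:
  156 contains 1×100 (C)
  56 contains 1×50 (L)
  6 contains 1×5 (V)
  1 contains 1×1 (I)

CLVI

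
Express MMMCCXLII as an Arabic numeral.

MMMCCXLII: M=1000, M=1000, M=1000, C=100, C=100, XL=40, I=1, I=1
1000 + 1000 + 1000 + 100 + 100 + 40 + 1 + 1 = 3242

3242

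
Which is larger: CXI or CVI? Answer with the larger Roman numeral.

CXI = 111
CVI = 106
111 is larger

CXI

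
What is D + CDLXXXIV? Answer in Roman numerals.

D = 500
CDLXXXIV = 484
500 + 484 = 984

CMLXXXIV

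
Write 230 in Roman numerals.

Convert 230 to Roman numerals:
  230 contains 2×100 (CC)
  30 contains 3×10 (XXX)

CCXXX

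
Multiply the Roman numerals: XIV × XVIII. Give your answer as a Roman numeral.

XIV = 14
XVIII = 18
14 × 18 = 252

CCLII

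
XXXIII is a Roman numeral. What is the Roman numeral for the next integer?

XXXIII = 33, so the next integer is 33 + 1 = 34

XXXIV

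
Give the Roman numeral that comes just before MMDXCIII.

MMDXCIII = 2593, so the previous integer is 2593 - 1 = 2592

MMDXCII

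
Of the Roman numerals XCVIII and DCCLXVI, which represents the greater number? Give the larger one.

XCVIII = 98
DCCLXVI = 766
766 is larger

DCCLXVI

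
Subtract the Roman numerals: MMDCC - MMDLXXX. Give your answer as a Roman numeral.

MMDCC = 2700
MMDLXXX = 2580
2700 - 2580 = 120

CXX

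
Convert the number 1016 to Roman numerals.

Convert 1016 to Roman numerals:
  1016 contains 1×1000 (M)
  16 contains 1×10 (X)
  6 contains 1×5 (V)
  1 contains 1×1 (I)

MXVI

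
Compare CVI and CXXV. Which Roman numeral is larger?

CVI = 106
CXXV = 125
125 is larger

CXXV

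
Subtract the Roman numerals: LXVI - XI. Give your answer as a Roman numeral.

LXVI = 66
XI = 11
66 - 11 = 55

LV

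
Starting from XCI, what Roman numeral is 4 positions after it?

XCI = 91
91 + 4 = 95

XCV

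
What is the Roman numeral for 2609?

Convert 2609 to Roman numerals:
  2609 contains 2×1000 (MM)
  609 contains 1×500 (D)
  109 contains 1×100 (C)
  9 contains 1×9 (IX)

MMDCIX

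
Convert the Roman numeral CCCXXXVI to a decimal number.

CCCXXXVI: C=100, C=100, C=100, X=10, X=10, X=10, V=5, I=1
100 + 100 + 100 + 10 + 10 + 10 + 5 + 1 = 336

336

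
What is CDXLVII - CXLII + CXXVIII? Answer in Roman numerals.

CDXLVII = 447, CXLII = 142, CXXVIII = 128
447 - 142 = 305
305 + 128 = 433

CDXXXIII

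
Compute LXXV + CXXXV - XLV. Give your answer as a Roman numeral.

LXXV = 75, CXXXV = 135, XLV = 45
75 + 135 = 210
210 - 45 = 165

CLXV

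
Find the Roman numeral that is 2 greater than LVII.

LVII = 57
57 + 2 = 59

LIX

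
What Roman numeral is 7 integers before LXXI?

LXXI = 71
71 - 7 = 64

LXIV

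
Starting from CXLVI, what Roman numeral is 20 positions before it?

CXLVI = 146
146 - 20 = 126

CXXVI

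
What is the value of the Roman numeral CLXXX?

CLXXX: C=100, L=50, X=10, X=10, X=10
100 + 50 + 10 + 10 + 10 = 180

180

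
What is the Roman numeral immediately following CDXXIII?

CDXXIII = 423; next is 424

CDXXIV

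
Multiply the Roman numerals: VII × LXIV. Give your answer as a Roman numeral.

VII = 7
LXIV = 64
7 × 64 = 448

CDXLVIII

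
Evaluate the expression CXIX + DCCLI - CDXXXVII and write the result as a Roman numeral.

CXIX = 119, DCCLI = 751, CDXXXVII = 437
119 + 751 = 870
870 - 437 = 433

CDXXXIII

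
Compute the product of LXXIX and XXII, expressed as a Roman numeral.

LXXIX = 79
XXII = 22
79 × 22 = 1738

MDCCXXXVIII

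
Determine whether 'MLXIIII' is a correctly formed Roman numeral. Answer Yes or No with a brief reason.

'MLXIIII': More than 3 consecutive I's

No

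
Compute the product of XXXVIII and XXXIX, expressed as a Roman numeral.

XXXVIII = 38
XXXIX = 39
38 × 39 = 1482

MCDLXXXII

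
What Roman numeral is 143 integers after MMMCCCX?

MMMCCCX = 3310
3310 + 143 = 3453

MMMCDLIII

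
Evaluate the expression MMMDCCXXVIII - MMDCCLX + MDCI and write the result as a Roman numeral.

MMMDCCXXVIII = 3728, MMDCCLX = 2760, MDCI = 1601
3728 - 2760 = 968
968 + 1601 = 2569

MMDLXIX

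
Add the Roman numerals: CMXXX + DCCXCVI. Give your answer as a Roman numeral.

CMXXX = 930
DCCXCVI = 796
930 + 796 = 1726

MDCCXXVI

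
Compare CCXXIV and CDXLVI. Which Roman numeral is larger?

CCXXIV = 224
CDXLVI = 446
446 is larger

CDXLVI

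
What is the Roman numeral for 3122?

Convert 3122 to Roman numerals:
  3122 contains 3×1000 (MMM)
  122 contains 1×100 (C)
  22 contains 2×10 (XX)
  2 contains 2×1 (II)

MMMCXXII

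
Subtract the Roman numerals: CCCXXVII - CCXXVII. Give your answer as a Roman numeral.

CCCXXVII = 327
CCXXVII = 227
327 - 227 = 100

C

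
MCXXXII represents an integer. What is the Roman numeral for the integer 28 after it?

MCXXXII = 1132
1132 + 28 = 1160

MCLX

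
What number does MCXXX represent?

MCXXX: M=1000, C=100, X=10, X=10, X=10
1000 + 100 + 10 + 10 + 10 = 1130

1130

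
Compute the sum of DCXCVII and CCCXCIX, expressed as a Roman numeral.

DCXCVII = 697
CCCXCIX = 399
697 + 399 = 1096

MXCVI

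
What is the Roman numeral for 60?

Convert 60 to Roman numerals:
  60 contains 1×50 (L)
  10 contains 1×10 (X)

LX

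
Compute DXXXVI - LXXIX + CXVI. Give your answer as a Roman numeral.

DXXXVI = 536, LXXIX = 79, CXVI = 116
536 - 79 = 457
457 + 116 = 573

DLXXIII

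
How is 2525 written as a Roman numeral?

Convert 2525 to Roman numerals:
  2525 contains 2×1000 (MM)
  525 contains 1×500 (D)
  25 contains 2×10 (XX)
  5 contains 1×5 (V)

MMDXXV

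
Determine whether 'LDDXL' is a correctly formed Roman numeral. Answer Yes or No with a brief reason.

'LDDXL': L should not appear more than once

No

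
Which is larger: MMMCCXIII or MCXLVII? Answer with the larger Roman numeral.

MMMCCXIII = 3213
MCXLVII = 1147
3213 is larger

MMMCCXIII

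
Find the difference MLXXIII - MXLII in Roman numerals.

MLXXIII = 1073
MXLII = 1042
1073 - 1042 = 31

XXXI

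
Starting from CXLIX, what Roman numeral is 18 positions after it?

CXLIX = 149
149 + 18 = 167

CLXVII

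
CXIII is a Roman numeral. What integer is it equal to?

CXIII: C=100, X=10, I=1, I=1, I=1
100 + 10 + 1 + 1 + 1 = 113

113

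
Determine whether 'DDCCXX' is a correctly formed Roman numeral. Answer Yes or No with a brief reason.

'DDCCXX': D should not appear more than once

No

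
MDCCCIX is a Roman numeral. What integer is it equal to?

MDCCCIX: M=1000, D=500, C=100, C=100, C=100, IX=9
1000 + 500 + 100 + 100 + 100 + 9 = 1809

1809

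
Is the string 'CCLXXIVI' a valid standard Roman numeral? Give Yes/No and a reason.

'CCLXXIVI': I cannot come right after the subtractive pair IV: once I is subtracted in IV, the next symbol must be smaller than I

No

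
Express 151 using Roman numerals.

Convert 151 to Roman numerals:
  151 contains 1×100 (C)
  51 contains 1×50 (L)
  1 contains 1×1 (I)

CLI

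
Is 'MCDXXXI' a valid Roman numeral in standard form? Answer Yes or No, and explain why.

'MCDXXXI': Check the rules: uses only the symbols I, V, X, L, C, D, M; no symbol is repeated more than three times in a row; V, L and D each appear at most once; the only place a smaller symbol precedes a larger one is the allowed subtractive pair CD, the symbol right after such a pair (if any) is smaller than the pair's first symbol, and otherwise the values never increase from left to right. Value: M (1000) + CD (400) + X (10) + X (10) + X (10) + I (1) = 1431. So it is a valid standard Roman numeral.

Yes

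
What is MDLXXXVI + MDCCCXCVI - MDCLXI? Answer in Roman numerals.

MDLXXXVI = 1586, MDCCCXCVI = 1896, MDCLXI = 1661
1586 + 1896 = 3482
3482 - 1661 = 1821

MDCCCXXI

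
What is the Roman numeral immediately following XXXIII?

XXXIII = 33; next is 34

XXXIV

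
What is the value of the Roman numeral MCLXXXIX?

MCLXXXIX: M=1000, C=100, L=50, X=10, X=10, X=10, IX=9
1000 + 100 + 50 + 10 + 10 + 10 + 9 = 1189

1189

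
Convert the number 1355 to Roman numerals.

Convert 1355 to Roman numerals:
  1355 contains 1×1000 (M)
  355 contains 3×100 (CCC)
  55 contains 1×50 (L)
  5 contains 1×5 (V)

MCCCLV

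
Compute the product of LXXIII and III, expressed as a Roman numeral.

LXXIII = 73
III = 3
73 × 3 = 219

CCXIX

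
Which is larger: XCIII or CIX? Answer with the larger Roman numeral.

XCIII = 93
CIX = 109
109 is larger

CIX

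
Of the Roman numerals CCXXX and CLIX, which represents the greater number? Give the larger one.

CCXXX = 230
CLIX = 159
230 is larger

CCXXX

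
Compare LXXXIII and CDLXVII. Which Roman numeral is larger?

LXXXIII = 83
CDLXVII = 467
467 is larger

CDLXVII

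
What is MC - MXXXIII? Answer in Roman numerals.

MC = 1100
MXXXIII = 1033
1100 - 1033 = 67

LXVII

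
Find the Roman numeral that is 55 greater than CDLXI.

CDLXI = 461
461 + 55 = 516

DXVI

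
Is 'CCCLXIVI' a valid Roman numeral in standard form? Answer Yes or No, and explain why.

'CCCLXIVI': I cannot come right after the subtractive pair IV: once I is subtracted in IV, the next symbol must be smaller than I

No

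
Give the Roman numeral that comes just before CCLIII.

CCLIII = 253, so the previous integer is 253 - 1 = 252

CCLII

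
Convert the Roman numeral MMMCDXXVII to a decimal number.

MMMCDXXVII: M=1000, M=1000, M=1000, CD=400, X=10, X=10, V=5, I=1, I=1
1000 + 1000 + 1000 + 400 + 10 + 10 + 5 + 1 + 1 = 3427

3427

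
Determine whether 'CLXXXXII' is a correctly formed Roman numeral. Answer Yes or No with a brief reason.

'CLXXXXII': More than 3 consecutive X's

No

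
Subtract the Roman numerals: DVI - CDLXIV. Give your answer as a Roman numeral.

DVI = 506
CDLXIV = 464
506 - 464 = 42

XLII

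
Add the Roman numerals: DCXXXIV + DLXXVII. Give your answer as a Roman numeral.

DCXXXIV = 634
DLXXVII = 577
634 + 577 = 1211

MCCXI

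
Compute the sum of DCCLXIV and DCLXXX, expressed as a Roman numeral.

DCCLXIV = 764
DCLXXX = 680
764 + 680 = 1444

MCDXLIV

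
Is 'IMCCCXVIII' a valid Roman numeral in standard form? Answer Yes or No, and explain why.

'IMCCCXVIII': Invalid subtractive combination: IM

No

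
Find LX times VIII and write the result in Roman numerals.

LX = 60
VIII = 8
60 × 8 = 480

CDLXXX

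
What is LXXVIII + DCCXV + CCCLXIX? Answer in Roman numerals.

LXXVIII = 78, DCCXV = 715, CCCLXIX = 369
78 + 715 = 793
793 + 369 = 1162

MCLXII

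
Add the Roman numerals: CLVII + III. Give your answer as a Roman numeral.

CLVII = 157
III = 3
157 + 3 = 160

CLX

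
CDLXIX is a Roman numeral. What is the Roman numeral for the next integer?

CDLXIX = 469; next is 470

CDLXX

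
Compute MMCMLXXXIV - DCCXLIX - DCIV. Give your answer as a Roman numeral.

MMCMLXXXIV = 2984, DCCXLIX = 749, DCIV = 604
2984 - 749 = 2235
2235 - 604 = 1631

MDCXXXI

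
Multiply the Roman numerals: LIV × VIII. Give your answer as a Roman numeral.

LIV = 54
VIII = 8
54 × 8 = 432

CDXXXII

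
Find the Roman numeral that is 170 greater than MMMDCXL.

MMMDCXL = 3640
3640 + 170 = 3810

MMMDCCCX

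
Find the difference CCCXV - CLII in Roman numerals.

CCCXV = 315
CLII = 152
315 - 152 = 163

CLXIII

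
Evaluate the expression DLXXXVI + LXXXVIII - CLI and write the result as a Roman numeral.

DLXXXVI = 586, LXXXVIII = 88, CLI = 151
586 + 88 = 674
674 - 151 = 523

DXXIII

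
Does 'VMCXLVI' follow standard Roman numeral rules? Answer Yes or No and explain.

'VMCXLVI': V should not appear more than once

No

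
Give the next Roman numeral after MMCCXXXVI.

MMCCXXXVI = 2236; next is 2237

MMCCXXXVII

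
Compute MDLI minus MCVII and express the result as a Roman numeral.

MDLI = 1551
MCVII = 1107
1551 - 1107 = 444

CDXLIV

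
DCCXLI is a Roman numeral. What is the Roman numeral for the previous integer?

DCCXLI = 741, so the previous integer is 741 - 1 = 740

DCCXL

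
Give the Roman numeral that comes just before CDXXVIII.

CDXXVIII = 428, so the previous integer is 428 - 1 = 427

CDXXVII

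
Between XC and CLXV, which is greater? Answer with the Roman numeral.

XC = 90
CLXV = 165
165 is larger

CLXV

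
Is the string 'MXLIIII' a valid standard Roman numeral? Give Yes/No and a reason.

'MXLIIII': More than 3 consecutive I's

No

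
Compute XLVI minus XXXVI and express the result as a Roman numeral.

XLVI = 46
XXXVI = 36
46 - 36 = 10

X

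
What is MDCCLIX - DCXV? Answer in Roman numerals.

MDCCLIX = 1759
DCXV = 615
1759 - 615 = 1144

MCXLIV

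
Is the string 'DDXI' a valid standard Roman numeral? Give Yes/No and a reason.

'DDXI': D should not appear more than once

No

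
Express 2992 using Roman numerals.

Convert 2992 to Roman numerals:
  2992 contains 2×1000 (MM)
  992 contains 1×900 (CM)
  92 contains 1×90 (XC)
  2 contains 2×1 (II)

MMCMXCII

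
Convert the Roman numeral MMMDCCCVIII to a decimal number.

MMMDCCCVIII: M=1000, M=1000, M=1000, D=500, C=100, C=100, C=100, V=5, I=1, I=1, I=1
1000 + 1000 + 1000 + 500 + 100 + 100 + 100 + 5 + 1 + 1 + 1 = 3808

3808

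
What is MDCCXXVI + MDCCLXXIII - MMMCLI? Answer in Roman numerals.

MDCCXXVI = 1726, MDCCLXXIII = 1773, MMMCLI = 3151
1726 + 1773 = 3499
3499 - 3151 = 348

CCCXLVIII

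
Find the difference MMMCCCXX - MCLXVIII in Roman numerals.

MMMCCCXX = 3320
MCLXVIII = 1168
3320 - 1168 = 2152

MMCLII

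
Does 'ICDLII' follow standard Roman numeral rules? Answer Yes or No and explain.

'ICDLII': Invalid subtractive combination: IC

No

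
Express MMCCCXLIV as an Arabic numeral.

MMCCCXLIV: M=1000, M=1000, C=100, C=100, C=100, XL=40, IV=4
1000 + 1000 + 100 + 100 + 100 + 40 + 4 = 2344

2344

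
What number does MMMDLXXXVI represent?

MMMDLXXXVI: M=1000, M=1000, M=1000, D=500, L=50, X=10, X=10, X=10, V=5, I=1
1000 + 1000 + 1000 + 500 + 50 + 10 + 10 + 10 + 5 + 1 = 3586

3586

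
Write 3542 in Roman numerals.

Convert 3542 to Roman numerals:
  3542 contains 3×1000 (MMM)
  542 contains 1×500 (D)
  42 contains 1×40 (XL)
  2 contains 2×1 (II)

MMMDXLII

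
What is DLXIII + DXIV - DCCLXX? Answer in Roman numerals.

DLXIII = 563, DXIV = 514, DCCLXX = 770
563 + 514 = 1077
1077 - 770 = 307

CCCVII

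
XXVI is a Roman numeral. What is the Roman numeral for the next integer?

XXVI = 26, so the next integer is 26 + 1 = 27

XXVII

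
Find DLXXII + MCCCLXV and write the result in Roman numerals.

DLXXII = 572
MCCCLXV = 1365
572 + 1365 = 1937

MCMXXXVII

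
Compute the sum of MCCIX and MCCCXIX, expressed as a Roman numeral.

MCCIX = 1209
MCCCXIX = 1319
1209 + 1319 = 2528

MMDXXVIII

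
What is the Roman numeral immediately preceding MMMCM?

MMMCM = 3900, so the previous integer is 3900 - 1 = 3899

MMMDCCCXCIX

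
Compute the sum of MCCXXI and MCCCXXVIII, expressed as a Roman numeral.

MCCXXI = 1221
MCCCXXVIII = 1328
1221 + 1328 = 2549

MMDXLIX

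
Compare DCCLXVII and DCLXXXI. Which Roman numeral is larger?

DCCLXVII = 767
DCLXXXI = 681
767 is larger

DCCLXVII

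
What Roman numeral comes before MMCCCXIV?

MMCCCXIV = 2314, so the previous integer is 2314 - 1 = 2313

MMCCCXIII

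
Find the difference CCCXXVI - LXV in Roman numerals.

CCCXXVI = 326
LXV = 65
326 - 65 = 261

CCLXI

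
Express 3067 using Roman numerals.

Convert 3067 to Roman numerals:
  3067 contains 3×1000 (MMM)
  67 contains 1×50 (L)
  17 contains 1×10 (X)
  7 contains 1×5 (V)
  2 contains 2×1 (II)

MMMLXVII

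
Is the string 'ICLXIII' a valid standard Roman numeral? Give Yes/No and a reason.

'ICLXIII': Invalid subtractive combination: IC

No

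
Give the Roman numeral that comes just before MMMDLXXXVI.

MMMDLXXXVI = 3586, so the previous integer is 3586 - 1 = 3585

MMMDLXXXV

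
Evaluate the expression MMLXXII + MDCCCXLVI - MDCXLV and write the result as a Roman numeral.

MMLXXII = 2072, MDCCCXLVI = 1846, MDCXLV = 1645
2072 + 1846 = 3918
3918 - 1645 = 2273

MMCCLXXIII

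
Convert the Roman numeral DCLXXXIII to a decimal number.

DCLXXXIII: D=500, C=100, L=50, X=10, X=10, X=10, I=1, I=1, I=1
500 + 100 + 50 + 10 + 10 + 10 + 1 + 1 + 1 = 683

683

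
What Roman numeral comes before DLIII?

DLIII = 553, so the previous integer is 553 - 1 = 552

DLII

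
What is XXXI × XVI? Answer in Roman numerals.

XXXI = 31
XVI = 16
31 × 16 = 496

CDXCVI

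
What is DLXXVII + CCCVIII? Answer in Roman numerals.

DLXXVII = 577
CCCVIII = 308
577 + 308 = 885

DCCCLXXXV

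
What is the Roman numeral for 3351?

Convert 3351 to Roman numerals:
  3351 contains 3×1000 (MMM)
  351 contains 3×100 (CCC)
  51 contains 1×50 (L)
  1 contains 1×1 (I)

MMMCCCLI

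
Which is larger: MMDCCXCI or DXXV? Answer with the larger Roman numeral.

MMDCCXCI = 2791
DXXV = 525
2791 is larger

MMDCCXCI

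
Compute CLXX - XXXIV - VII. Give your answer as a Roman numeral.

CLXX = 170, XXXIV = 34, VII = 7
170 - 34 = 136
136 - 7 = 129

CXXIX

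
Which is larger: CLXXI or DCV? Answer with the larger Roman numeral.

CLXXI = 171
DCV = 605
605 is larger

DCV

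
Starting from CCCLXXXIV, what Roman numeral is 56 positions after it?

CCCLXXXIV = 384
384 + 56 = 440

CDXL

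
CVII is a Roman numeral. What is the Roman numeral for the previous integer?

CVII = 107, so the previous integer is 107 - 1 = 106

CVI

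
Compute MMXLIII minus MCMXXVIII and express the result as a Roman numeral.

MMXLIII = 2043
MCMXXVIII = 1928
2043 - 1928 = 115

CXV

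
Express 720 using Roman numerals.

Convert 720 to Roman numerals:
  720 contains 1×500 (D)
  220 contains 2×100 (CC)
  20 contains 2×10 (XX)

DCCXX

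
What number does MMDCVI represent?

MMDCVI: M=1000, M=1000, D=500, C=100, V=5, I=1
1000 + 1000 + 500 + 100 + 5 + 1 = 2606

2606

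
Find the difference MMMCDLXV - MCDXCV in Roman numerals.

MMMCDLXV = 3465
MCDXCV = 1495
3465 - 1495 = 1970

MCMLXX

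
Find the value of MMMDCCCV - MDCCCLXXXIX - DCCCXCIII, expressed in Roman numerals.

MMMDCCCV = 3805, MDCCCLXXXIX = 1889, DCCCXCIII = 893
3805 - 1889 = 1916
1916 - 893 = 1023

MXXIII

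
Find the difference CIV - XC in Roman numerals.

CIV = 104
XC = 90
104 - 90 = 14

XIV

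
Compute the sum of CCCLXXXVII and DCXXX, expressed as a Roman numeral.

CCCLXXXVII = 387
DCXXX = 630
387 + 630 = 1017

MXVII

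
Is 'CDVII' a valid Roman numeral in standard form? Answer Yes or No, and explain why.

'CDVII': Check the rules: uses only the symbols I, V, X, L, C, D, M; no symbol is repeated more than three times in a row; V, L and D each appear at most once; the only place a smaller symbol precedes a larger one is the allowed subtractive pair CD, the symbol right after such a pair (if any) is smaller than the pair's first symbol, and otherwise the values never increase from left to right. Value: CD (400) + V (5) + I (1) + I (1) = 407. So it is a valid standard Roman numeral.

Yes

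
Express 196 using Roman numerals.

Convert 196 to Roman numerals:
  196 contains 1×100 (C)
  96 contains 1×90 (XC)
  6 contains 1×5 (V)
  1 contains 1×1 (I)

CXCVI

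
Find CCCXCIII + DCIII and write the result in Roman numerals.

CCCXCIII = 393
DCIII = 603
393 + 603 = 996

CMXCVI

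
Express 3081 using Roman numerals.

Convert 3081 to Roman numerals:
  3081 contains 3×1000 (MMM)
  81 contains 1×50 (L)
  31 contains 3×10 (XXX)
  1 contains 1×1 (I)

MMMLXXXI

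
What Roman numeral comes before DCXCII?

DCXCII = 692, so the previous integer is 692 - 1 = 691

DCXCI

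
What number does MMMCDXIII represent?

MMMCDXIII: M=1000, M=1000, M=1000, CD=400, X=10, I=1, I=1, I=1
1000 + 1000 + 1000 + 400 + 10 + 1 + 1 + 1 = 3413

3413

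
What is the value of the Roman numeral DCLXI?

DCLXI: D=500, C=100, L=50, X=10, I=1
500 + 100 + 50 + 10 + 1 = 661

661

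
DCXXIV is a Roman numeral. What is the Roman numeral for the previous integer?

DCXXIV = 624, so the previous integer is 624 - 1 = 623

DCXXIII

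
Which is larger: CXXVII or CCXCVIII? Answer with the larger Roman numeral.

CXXVII = 127
CCXCVIII = 298
298 is larger

CCXCVIII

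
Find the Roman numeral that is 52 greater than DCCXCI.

DCCXCI = 791
791 + 52 = 843

DCCCXLIII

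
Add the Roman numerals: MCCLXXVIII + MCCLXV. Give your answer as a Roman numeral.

MCCLXXVIII = 1278
MCCLXV = 1265
1278 + 1265 = 2543

MMDXLIII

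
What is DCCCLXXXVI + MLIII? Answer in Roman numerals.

DCCCLXXXVI = 886
MLIII = 1053
886 + 1053 = 1939

MCMXXXIX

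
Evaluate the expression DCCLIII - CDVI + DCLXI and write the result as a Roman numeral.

DCCLIII = 753, CDVI = 406, DCLXI = 661
753 - 406 = 347
347 + 661 = 1008

MVIII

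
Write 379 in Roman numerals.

Convert 379 to Roman numerals:
  379 contains 3×100 (CCC)
  79 contains 1×50 (L)
  29 contains 2×10 (XX)
  9 contains 1×9 (IX)

CCCLXXIX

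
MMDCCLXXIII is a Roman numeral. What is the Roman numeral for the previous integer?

MMDCCLXXIII = 2773, so the previous integer is 2773 - 1 = 2772

MMDCCLXXII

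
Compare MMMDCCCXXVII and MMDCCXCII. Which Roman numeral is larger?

MMMDCCCXXVII = 3827
MMDCCXCII = 2792
3827 is larger

MMMDCCCXXVII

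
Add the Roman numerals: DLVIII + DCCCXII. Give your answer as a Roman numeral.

DLVIII = 558
DCCCXII = 812
558 + 812 = 1370

MCCCLXX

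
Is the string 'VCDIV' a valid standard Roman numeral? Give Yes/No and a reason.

'VCDIV': V should not appear more than once

No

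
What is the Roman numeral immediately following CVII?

CVII = 107, so the next integer is 107 + 1 = 108

CVIII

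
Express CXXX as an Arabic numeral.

CXXX: C=100, X=10, X=10, X=10
100 + 10 + 10 + 10 = 130

130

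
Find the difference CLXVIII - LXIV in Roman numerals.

CLXVIII = 168
LXIV = 64
168 - 64 = 104

CIV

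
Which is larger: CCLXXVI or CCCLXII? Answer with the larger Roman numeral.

CCLXXVI = 276
CCCLXII = 362
362 is larger

CCCLXII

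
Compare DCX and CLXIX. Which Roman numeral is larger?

DCX = 610
CLXIX = 169
610 is larger

DCX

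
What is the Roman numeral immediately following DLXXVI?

DLXXVI = 576, so the next integer is 576 + 1 = 577

DLXXVII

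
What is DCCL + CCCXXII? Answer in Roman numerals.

DCCL = 750
CCCXXII = 322
750 + 322 = 1072

MLXXII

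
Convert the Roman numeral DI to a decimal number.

DI: D=500, I=1
500 + 1 = 501

501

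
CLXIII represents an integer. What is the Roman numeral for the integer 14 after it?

CLXIII = 163
163 + 14 = 177

CLXXVII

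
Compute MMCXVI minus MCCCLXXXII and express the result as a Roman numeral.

MMCXVI = 2116
MCCCLXXXII = 1382
2116 - 1382 = 734

DCCXXXIV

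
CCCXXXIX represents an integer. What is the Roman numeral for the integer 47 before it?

CCCXXXIX = 339
339 - 47 = 292

CCXCII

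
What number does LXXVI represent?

LXXVI: L=50, X=10, X=10, V=5, I=1
50 + 10 + 10 + 5 + 1 = 76

76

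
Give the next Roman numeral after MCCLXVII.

MCCLXVII = 1267, so the next integer is 1267 + 1 = 1268

MCCLXVIII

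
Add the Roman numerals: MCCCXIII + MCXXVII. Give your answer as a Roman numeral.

MCCCXIII = 1313
MCXXVII = 1127
1313 + 1127 = 2440

MMCDXL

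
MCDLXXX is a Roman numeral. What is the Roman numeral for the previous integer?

MCDLXXX = 1480; previous is 1479

MCDLXXIX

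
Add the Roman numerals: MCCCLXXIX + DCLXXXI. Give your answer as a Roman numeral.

MCCCLXXIX = 1379
DCLXXXI = 681
1379 + 681 = 2060

MMLX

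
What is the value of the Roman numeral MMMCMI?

MMMCMI: M=1000, M=1000, M=1000, CM=900, I=1
1000 + 1000 + 1000 + 900 + 1 = 3901

3901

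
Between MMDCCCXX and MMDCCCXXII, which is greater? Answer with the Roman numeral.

MMDCCCXX = 2820
MMDCCCXXII = 2822
2822 is larger

MMDCCCXXII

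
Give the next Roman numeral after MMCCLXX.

MMCCLXX = 2270; next is 2271

MMCCLXXI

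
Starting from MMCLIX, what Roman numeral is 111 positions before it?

MMCLIX = 2159
2159 - 111 = 2048

MMXLVIII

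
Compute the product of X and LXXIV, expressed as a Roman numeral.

X = 10
LXXIV = 74
10 × 74 = 740

DCCXL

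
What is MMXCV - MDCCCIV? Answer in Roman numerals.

MMXCV = 2095
MDCCCIV = 1804
2095 - 1804 = 291

CCXCI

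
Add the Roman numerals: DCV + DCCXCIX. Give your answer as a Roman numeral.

DCV = 605
DCCXCIX = 799
605 + 799 = 1404

MCDIV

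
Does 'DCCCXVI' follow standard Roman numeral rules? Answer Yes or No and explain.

'DCCCXVI': Check the rules: uses only the symbols I, V, X, L, C, D, M; no symbol is repeated more than three times in a row; V, L and D each appear at most once; no smaller symbol precedes a larger one (values never increase from left to right). Value: D (500) + C (100) + C (100) + C (100) + X (10) + V (5) + I (1) = 816. So it is a valid standard Roman numeral.

Yes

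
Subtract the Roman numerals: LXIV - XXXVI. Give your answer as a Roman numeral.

LXIV = 64
XXXVI = 36
64 - 36 = 28

XXVIII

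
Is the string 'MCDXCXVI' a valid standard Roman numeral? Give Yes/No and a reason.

'MCDXCXVI': X cannot come right after the subtractive pair XC: once X is subtracted in XC, the next symbol must be smaller than X

No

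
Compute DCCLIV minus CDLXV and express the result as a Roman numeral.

DCCLIV = 754
CDLXV = 465
754 - 465 = 289

CCLXXXIX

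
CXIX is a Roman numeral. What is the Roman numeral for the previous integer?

CXIX = 119; previous is 118

CXVIII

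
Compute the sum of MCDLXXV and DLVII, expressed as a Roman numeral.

MCDLXXV = 1475
DLVII = 557
1475 + 557 = 2032

MMXXXII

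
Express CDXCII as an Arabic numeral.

CDXCII: CD=400, XC=90, I=1, I=1
400 + 90 + 1 + 1 = 492

492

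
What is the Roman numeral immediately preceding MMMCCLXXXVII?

MMMCCLXXXVII = 3287, so the previous integer is 3287 - 1 = 3286

MMMCCLXXXVI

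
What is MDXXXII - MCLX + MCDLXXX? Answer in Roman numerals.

MDXXXII = 1532, MCLX = 1160, MCDLXXX = 1480
1532 - 1160 = 372
372 + 1480 = 1852

MDCCCLII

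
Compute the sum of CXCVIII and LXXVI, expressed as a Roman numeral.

CXCVIII = 198
LXXVI = 76
198 + 76 = 274

CCLXXIV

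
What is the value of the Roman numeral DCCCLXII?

DCCCLXII: D=500, C=100, C=100, C=100, L=50, X=10, I=1, I=1
500 + 100 + 100 + 100 + 50 + 10 + 1 + 1 = 862

862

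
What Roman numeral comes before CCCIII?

CCCIII = 303, so the previous integer is 303 - 1 = 302

CCCII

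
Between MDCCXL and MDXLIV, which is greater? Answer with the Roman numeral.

MDCCXL = 1740
MDXLIV = 1544
1740 is larger

MDCCXL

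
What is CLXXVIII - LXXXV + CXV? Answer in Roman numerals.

CLXXVIII = 178, LXXXV = 85, CXV = 115
178 - 85 = 93
93 + 115 = 208

CCVIII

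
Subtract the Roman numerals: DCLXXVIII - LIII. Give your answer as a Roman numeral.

DCLXXVIII = 678
LIII = 53
678 - 53 = 625

DCXXV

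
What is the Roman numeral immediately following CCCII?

CCCII = 302, so the next integer is 302 + 1 = 303

CCCIII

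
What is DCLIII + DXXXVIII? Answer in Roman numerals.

DCLIII = 653
DXXXVIII = 538
653 + 538 = 1191

MCXCI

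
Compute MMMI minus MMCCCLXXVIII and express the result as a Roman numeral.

MMMI = 3001
MMCCCLXXVIII = 2378
3001 - 2378 = 623

DCXXIII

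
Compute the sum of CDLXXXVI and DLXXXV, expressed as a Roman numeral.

CDLXXXVI = 486
DLXXXV = 585
486 + 585 = 1071

MLXXI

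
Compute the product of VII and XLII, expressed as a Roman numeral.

VII = 7
XLII = 42
7 × 42 = 294

CCXCIV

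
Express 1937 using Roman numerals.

Convert 1937 to Roman numerals:
  1937 contains 1×1000 (M)
  937 contains 1×900 (CM)
  37 contains 3×10 (XXX)
  7 contains 1×5 (V)
  2 contains 2×1 (II)

MCMXXXVII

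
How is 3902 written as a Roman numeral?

Convert 3902 to Roman numerals:
  3902 contains 3×1000 (MMM)
  902 contains 1×900 (CM)
  2 contains 2×1 (II)

MMMCMII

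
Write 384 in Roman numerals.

Convert 384 to Roman numerals:
  384 contains 3×100 (CCC)
  84 contains 1×50 (L)
  34 contains 3×10 (XXX)
  4 contains 1×4 (IV)

CCCLXXXIV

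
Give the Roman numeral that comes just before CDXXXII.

CDXXXII = 432, so the previous integer is 432 - 1 = 431

CDXXXI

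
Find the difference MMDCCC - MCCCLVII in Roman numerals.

MMDCCC = 2800
MCCCLVII = 1357
2800 - 1357 = 1443

MCDXLIII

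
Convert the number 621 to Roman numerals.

Convert 621 to Roman numerals:
  621 contains 1×500 (D)
  121 contains 1×100 (C)
  21 contains 2×10 (XX)
  1 contains 1×1 (I)

DCXXI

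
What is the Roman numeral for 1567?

Convert 1567 to Roman numerals:
  1567 contains 1×1000 (M)
  567 contains 1×500 (D)
  67 contains 1×50 (L)
  17 contains 1×10 (X)
  7 contains 1×5 (V)
  2 contains 2×1 (II)

MDLXVII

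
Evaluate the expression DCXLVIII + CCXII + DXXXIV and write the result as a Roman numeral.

DCXLVIII = 648, CCXII = 212, DXXXIV = 534
648 + 212 = 860
860 + 534 = 1394

MCCCXCIV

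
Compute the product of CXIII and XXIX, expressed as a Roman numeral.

CXIII = 113
XXIX = 29
113 × 29 = 3277

MMMCCLXXVII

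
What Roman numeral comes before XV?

XV = 15, so the previous integer is 15 - 1 = 14

XIV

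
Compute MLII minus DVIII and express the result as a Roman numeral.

MLII = 1052
DVIII = 508
1052 - 508 = 544

DXLIV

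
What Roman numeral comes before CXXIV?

CXXIV = 124, so the previous integer is 124 - 1 = 123

CXXIII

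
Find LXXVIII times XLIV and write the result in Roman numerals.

LXXVIII = 78
XLIV = 44
78 × 44 = 3432

MMMCDXXXII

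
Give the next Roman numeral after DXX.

DXX = 520, so the next integer is 520 + 1 = 521

DXXI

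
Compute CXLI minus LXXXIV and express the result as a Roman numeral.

CXLI = 141
LXXXIV = 84
141 - 84 = 57

LVII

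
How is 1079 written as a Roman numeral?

Convert 1079 to Roman numerals:
  1079 contains 1×1000 (M)
  79 contains 1×50 (L)
  29 contains 2×10 (XX)
  9 contains 1×9 (IX)

MLXXIX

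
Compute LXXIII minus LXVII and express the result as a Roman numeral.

LXXIII = 73
LXVII = 67
73 - 67 = 6

VI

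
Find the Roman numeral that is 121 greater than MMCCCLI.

MMCCCLI = 2351
2351 + 121 = 2472

MMCDLXXII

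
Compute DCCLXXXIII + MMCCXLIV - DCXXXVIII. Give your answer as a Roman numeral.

DCCLXXXIII = 783, MMCCXLIV = 2244, DCXXXVIII = 638
783 + 2244 = 3027
3027 - 638 = 2389

MMCCCLXXXIX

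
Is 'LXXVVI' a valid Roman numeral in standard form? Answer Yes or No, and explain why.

'LXXVVI': V should not appear more than once

No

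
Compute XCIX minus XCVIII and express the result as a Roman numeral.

XCIX = 99
XCVIII = 98
99 - 98 = 1

I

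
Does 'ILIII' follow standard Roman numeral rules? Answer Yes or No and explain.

'ILIII': Invalid subtractive combination: IL

No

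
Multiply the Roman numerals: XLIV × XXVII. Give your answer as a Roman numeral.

XLIV = 44
XXVII = 27
44 × 27 = 1188

MCLXXXVIII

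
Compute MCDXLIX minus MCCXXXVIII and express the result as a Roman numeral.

MCDXLIX = 1449
MCCXXXVIII = 1238
1449 - 1238 = 211

CCXI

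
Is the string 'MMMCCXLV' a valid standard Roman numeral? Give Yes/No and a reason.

'MMMCCXLV': Check the rules: uses only the symbols I, V, X, L, C, D, M; no symbol is repeated more than three times in a row; V, L and D each appear at most once; the only place a smaller symbol precedes a larger one is the allowed subtractive pair XL, the symbol right after such a pair (if any) is smaller than the pair's first symbol, and otherwise the values never increase from left to right. Value: M (1000) + M (1000) + M (1000) + C (100) + C (100) + XL (40) + V (5) = 3245. So it is a valid standard Roman numeral.

Yes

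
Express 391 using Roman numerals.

Convert 391 to Roman numerals:
  391 contains 3×100 (CCC)
  91 contains 1×90 (XC)
  1 contains 1×1 (I)

CCCXCI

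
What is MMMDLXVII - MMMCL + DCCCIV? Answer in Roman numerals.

MMMDLXVII = 3567, MMMCL = 3150, DCCCIV = 804
3567 - 3150 = 417
417 + 804 = 1221

MCCXXI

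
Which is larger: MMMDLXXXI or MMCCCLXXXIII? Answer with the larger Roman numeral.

MMMDLXXXI = 3581
MMCCCLXXXIII = 2383
3581 is larger

MMMDLXXXI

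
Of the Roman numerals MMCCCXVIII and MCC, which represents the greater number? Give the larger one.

MMCCCXVIII = 2318
MCC = 1200
2318 is larger

MMCCCXVIII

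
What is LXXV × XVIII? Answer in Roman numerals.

LXXV = 75
XVIII = 18
75 × 18 = 1350

MCCCL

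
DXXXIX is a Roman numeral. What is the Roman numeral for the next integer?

DXXXIX = 539, so the next integer is 539 + 1 = 540

DXL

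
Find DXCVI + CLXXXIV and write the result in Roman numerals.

DXCVI = 596
CLXXXIV = 184
596 + 184 = 780

DCCLXXX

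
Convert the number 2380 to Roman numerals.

Convert 2380 to Roman numerals:
  2380 contains 2×1000 (MM)
  380 contains 3×100 (CCC)
  80 contains 1×50 (L)
  30 contains 3×10 (XXX)

MMCCCLXXX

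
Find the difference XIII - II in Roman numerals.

XIII = 13
II = 2
13 - 2 = 11

XI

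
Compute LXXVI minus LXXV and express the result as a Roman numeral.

LXXVI = 76
LXXV = 75
76 - 75 = 1

I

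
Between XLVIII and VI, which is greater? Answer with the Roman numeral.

XLVIII = 48
VI = 6
48 is larger

XLVIII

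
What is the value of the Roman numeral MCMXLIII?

MCMXLIII: M=1000, CM=900, XL=40, I=1, I=1, I=1
1000 + 900 + 40 + 1 + 1 + 1 = 1943

1943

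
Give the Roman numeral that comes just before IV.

IV = 4; previous is 3

III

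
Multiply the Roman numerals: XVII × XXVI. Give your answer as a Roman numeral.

XVII = 17
XXVI = 26
17 × 26 = 442

CDXLII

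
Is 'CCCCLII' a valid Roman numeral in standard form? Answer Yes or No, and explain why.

'CCCCLII': More than 3 consecutive C's

No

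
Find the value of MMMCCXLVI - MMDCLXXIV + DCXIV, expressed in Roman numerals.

MMMCCXLVI = 3246, MMDCLXXIV = 2674, DCXIV = 614
3246 - 2674 = 572
572 + 614 = 1186

MCLXXXVI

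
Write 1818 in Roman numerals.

Convert 1818 to Roman numerals:
  1818 contains 1×1000 (M)
  818 contains 1×500 (D)
  318 contains 3×100 (CCC)
  18 contains 1×10 (X)
  8 contains 1×5 (V)
  3 contains 3×1 (III)

MDCCCXVIII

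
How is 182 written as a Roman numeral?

Convert 182 to Roman numerals:
  182 contains 1×100 (C)
  82 contains 1×50 (L)
  32 contains 3×10 (XXX)
  2 contains 2×1 (II)

CLXXXII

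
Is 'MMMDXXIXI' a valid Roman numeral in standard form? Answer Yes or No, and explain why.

'MMMDXXIXI': I cannot come right after the subtractive pair IX: once I is subtracted in IX, the next symbol must be smaller than I

No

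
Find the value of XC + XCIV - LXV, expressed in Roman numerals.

XC = 90, XCIV = 94, LXV = 65
90 + 94 = 184
184 - 65 = 119

CXIX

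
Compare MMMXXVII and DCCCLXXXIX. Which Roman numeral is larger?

MMMXXVII = 3027
DCCCLXXXIX = 889
3027 is larger

MMMXXVII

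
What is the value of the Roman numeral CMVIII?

CMVIII: CM=900, V=5, I=1, I=1, I=1
900 + 5 + 1 + 1 + 1 = 908

908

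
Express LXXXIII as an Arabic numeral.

LXXXIII: L=50, X=10, X=10, X=10, I=1, I=1, I=1
50 + 10 + 10 + 10 + 1 + 1 + 1 = 83

83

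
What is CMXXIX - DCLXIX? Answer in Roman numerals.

CMXXIX = 929
DCLXIX = 669
929 - 669 = 260

CCLX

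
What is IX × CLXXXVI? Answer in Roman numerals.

IX = 9
CLXXXVI = 186
9 × 186 = 1674

MDCLXXIV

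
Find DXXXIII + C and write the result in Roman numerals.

DXXXIII = 533
C = 100
533 + 100 = 633

DCXXXIII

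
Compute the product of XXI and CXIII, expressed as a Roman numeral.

XXI = 21
CXIII = 113
21 × 113 = 2373

MMCCCLXXIII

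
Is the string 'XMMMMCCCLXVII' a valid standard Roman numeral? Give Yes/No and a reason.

'XMMMMCCCLXVII': More than 3 consecutive M's

No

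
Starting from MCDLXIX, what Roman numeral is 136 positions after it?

MCDLXIX = 1469
1469 + 136 = 1605

MDCV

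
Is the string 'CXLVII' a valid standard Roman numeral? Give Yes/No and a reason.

'CXLVII': Check the rules: uses only the symbols I, V, X, L, C, D, M; no symbol is repeated more than three times in a row; V, L and D each appear at most once; the only place a smaller symbol precedes a larger one is the allowed subtractive pair XL, the symbol right after such a pair (if any) is smaller than the pair's first symbol, and otherwise the values never increase from left to right. Value: C (100) + XL (40) + V (5) + I (1) + I (1) = 147. So it is a valid standard Roman numeral.

Yes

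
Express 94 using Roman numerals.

Convert 94 to Roman numerals:
  94 contains 1×90 (XC)
  4 contains 1×4 (IV)

XCIV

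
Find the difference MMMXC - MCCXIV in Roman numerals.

MMMXC = 3090
MCCXIV = 1214
3090 - 1214 = 1876

MDCCCLXXVI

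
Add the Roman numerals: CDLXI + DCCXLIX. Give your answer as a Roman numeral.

CDLXI = 461
DCCXLIX = 749
461 + 749 = 1210

MCCX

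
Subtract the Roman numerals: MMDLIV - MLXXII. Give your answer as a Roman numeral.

MMDLIV = 2554
MLXXII = 1072
2554 - 1072 = 1482

MCDLXXXII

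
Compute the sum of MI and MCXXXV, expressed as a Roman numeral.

MI = 1001
MCXXXV = 1135
1001 + 1135 = 2136

MMCXXXVI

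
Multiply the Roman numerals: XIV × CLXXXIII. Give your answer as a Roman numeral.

XIV = 14
CLXXXIII = 183
14 × 183 = 2562

MMDLXII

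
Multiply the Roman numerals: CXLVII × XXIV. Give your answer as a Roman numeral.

CXLVII = 147
XXIV = 24
147 × 24 = 3528

MMMDXXVIII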